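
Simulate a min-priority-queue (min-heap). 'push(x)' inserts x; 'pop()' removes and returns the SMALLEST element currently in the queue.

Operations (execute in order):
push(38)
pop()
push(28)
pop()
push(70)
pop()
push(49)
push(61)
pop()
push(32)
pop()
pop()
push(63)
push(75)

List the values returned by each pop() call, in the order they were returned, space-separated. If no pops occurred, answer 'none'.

Answer: 38 28 70 49 32 61

Derivation:
push(38): heap contents = [38]
pop() → 38: heap contents = []
push(28): heap contents = [28]
pop() → 28: heap contents = []
push(70): heap contents = [70]
pop() → 70: heap contents = []
push(49): heap contents = [49]
push(61): heap contents = [49, 61]
pop() → 49: heap contents = [61]
push(32): heap contents = [32, 61]
pop() → 32: heap contents = [61]
pop() → 61: heap contents = []
push(63): heap contents = [63]
push(75): heap contents = [63, 75]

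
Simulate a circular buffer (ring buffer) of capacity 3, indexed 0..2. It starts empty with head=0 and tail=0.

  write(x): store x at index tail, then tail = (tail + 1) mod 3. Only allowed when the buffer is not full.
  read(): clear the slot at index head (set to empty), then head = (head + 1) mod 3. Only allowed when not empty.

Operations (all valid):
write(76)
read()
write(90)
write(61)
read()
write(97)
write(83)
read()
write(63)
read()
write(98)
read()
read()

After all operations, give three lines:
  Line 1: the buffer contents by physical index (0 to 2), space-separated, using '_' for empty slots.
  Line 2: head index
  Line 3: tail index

Answer: 98 _ _
0
1

Derivation:
write(76): buf=[76 _ _], head=0, tail=1, size=1
read(): buf=[_ _ _], head=1, tail=1, size=0
write(90): buf=[_ 90 _], head=1, tail=2, size=1
write(61): buf=[_ 90 61], head=1, tail=0, size=2
read(): buf=[_ _ 61], head=2, tail=0, size=1
write(97): buf=[97 _ 61], head=2, tail=1, size=2
write(83): buf=[97 83 61], head=2, tail=2, size=3
read(): buf=[97 83 _], head=0, tail=2, size=2
write(63): buf=[97 83 63], head=0, tail=0, size=3
read(): buf=[_ 83 63], head=1, tail=0, size=2
write(98): buf=[98 83 63], head=1, tail=1, size=3
read(): buf=[98 _ 63], head=2, tail=1, size=2
read(): buf=[98 _ _], head=0, tail=1, size=1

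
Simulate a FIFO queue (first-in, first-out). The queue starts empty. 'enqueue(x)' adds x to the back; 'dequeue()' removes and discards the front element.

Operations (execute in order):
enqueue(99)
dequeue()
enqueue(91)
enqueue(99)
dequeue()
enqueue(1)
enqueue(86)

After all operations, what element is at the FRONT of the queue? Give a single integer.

enqueue(99): queue = [99]
dequeue(): queue = []
enqueue(91): queue = [91]
enqueue(99): queue = [91, 99]
dequeue(): queue = [99]
enqueue(1): queue = [99, 1]
enqueue(86): queue = [99, 1, 86]

Answer: 99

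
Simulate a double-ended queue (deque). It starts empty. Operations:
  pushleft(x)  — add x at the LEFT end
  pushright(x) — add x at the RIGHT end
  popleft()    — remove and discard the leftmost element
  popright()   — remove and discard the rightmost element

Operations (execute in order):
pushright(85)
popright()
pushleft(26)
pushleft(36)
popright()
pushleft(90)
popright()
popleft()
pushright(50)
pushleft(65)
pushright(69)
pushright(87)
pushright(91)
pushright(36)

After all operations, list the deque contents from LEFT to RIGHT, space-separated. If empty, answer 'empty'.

Answer: 65 50 69 87 91 36

Derivation:
pushright(85): [85]
popright(): []
pushleft(26): [26]
pushleft(36): [36, 26]
popright(): [36]
pushleft(90): [90, 36]
popright(): [90]
popleft(): []
pushright(50): [50]
pushleft(65): [65, 50]
pushright(69): [65, 50, 69]
pushright(87): [65, 50, 69, 87]
pushright(91): [65, 50, 69, 87, 91]
pushright(36): [65, 50, 69, 87, 91, 36]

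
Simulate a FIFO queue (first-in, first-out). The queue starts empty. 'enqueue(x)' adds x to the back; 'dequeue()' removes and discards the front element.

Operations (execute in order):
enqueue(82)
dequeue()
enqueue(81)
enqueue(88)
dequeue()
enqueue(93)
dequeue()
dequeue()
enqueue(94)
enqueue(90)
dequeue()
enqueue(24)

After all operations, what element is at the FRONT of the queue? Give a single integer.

Answer: 90

Derivation:
enqueue(82): queue = [82]
dequeue(): queue = []
enqueue(81): queue = [81]
enqueue(88): queue = [81, 88]
dequeue(): queue = [88]
enqueue(93): queue = [88, 93]
dequeue(): queue = [93]
dequeue(): queue = []
enqueue(94): queue = [94]
enqueue(90): queue = [94, 90]
dequeue(): queue = [90]
enqueue(24): queue = [90, 24]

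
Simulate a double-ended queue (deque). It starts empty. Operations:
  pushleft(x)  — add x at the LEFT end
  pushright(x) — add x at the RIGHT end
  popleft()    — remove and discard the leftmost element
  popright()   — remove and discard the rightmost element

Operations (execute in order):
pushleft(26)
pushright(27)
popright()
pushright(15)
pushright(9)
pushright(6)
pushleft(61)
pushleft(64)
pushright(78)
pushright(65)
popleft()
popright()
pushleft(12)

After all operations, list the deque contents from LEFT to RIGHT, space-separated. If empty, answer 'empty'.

pushleft(26): [26]
pushright(27): [26, 27]
popright(): [26]
pushright(15): [26, 15]
pushright(9): [26, 15, 9]
pushright(6): [26, 15, 9, 6]
pushleft(61): [61, 26, 15, 9, 6]
pushleft(64): [64, 61, 26, 15, 9, 6]
pushright(78): [64, 61, 26, 15, 9, 6, 78]
pushright(65): [64, 61, 26, 15, 9, 6, 78, 65]
popleft(): [61, 26, 15, 9, 6, 78, 65]
popright(): [61, 26, 15, 9, 6, 78]
pushleft(12): [12, 61, 26, 15, 9, 6, 78]

Answer: 12 61 26 15 9 6 78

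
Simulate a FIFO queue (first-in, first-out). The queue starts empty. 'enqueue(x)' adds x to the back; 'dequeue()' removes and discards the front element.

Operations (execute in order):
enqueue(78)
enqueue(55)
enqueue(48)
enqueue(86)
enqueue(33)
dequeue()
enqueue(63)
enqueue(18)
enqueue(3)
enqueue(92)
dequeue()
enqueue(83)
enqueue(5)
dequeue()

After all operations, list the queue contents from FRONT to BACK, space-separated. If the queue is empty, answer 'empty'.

Answer: 86 33 63 18 3 92 83 5

Derivation:
enqueue(78): [78]
enqueue(55): [78, 55]
enqueue(48): [78, 55, 48]
enqueue(86): [78, 55, 48, 86]
enqueue(33): [78, 55, 48, 86, 33]
dequeue(): [55, 48, 86, 33]
enqueue(63): [55, 48, 86, 33, 63]
enqueue(18): [55, 48, 86, 33, 63, 18]
enqueue(3): [55, 48, 86, 33, 63, 18, 3]
enqueue(92): [55, 48, 86, 33, 63, 18, 3, 92]
dequeue(): [48, 86, 33, 63, 18, 3, 92]
enqueue(83): [48, 86, 33, 63, 18, 3, 92, 83]
enqueue(5): [48, 86, 33, 63, 18, 3, 92, 83, 5]
dequeue(): [86, 33, 63, 18, 3, 92, 83, 5]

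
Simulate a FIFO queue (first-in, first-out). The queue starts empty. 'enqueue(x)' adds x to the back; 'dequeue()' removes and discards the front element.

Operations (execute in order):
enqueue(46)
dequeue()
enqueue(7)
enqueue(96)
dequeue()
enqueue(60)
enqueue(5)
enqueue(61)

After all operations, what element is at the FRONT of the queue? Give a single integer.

Answer: 96

Derivation:
enqueue(46): queue = [46]
dequeue(): queue = []
enqueue(7): queue = [7]
enqueue(96): queue = [7, 96]
dequeue(): queue = [96]
enqueue(60): queue = [96, 60]
enqueue(5): queue = [96, 60, 5]
enqueue(61): queue = [96, 60, 5, 61]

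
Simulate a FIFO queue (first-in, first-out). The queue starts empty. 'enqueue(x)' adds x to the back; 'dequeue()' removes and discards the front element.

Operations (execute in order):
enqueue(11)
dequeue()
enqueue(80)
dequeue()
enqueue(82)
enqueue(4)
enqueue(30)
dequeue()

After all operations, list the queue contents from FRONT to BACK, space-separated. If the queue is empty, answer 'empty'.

enqueue(11): [11]
dequeue(): []
enqueue(80): [80]
dequeue(): []
enqueue(82): [82]
enqueue(4): [82, 4]
enqueue(30): [82, 4, 30]
dequeue(): [4, 30]

Answer: 4 30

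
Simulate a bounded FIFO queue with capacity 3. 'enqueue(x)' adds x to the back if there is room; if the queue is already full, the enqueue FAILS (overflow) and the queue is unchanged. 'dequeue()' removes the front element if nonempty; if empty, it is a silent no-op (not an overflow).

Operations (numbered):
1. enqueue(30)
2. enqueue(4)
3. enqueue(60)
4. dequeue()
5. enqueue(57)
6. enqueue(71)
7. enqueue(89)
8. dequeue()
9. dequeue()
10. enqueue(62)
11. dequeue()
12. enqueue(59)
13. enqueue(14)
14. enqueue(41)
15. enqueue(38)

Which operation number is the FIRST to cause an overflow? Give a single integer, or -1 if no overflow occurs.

1. enqueue(30): size=1
2. enqueue(4): size=2
3. enqueue(60): size=3
4. dequeue(): size=2
5. enqueue(57): size=3
6. enqueue(71): size=3=cap → OVERFLOW (fail)
7. enqueue(89): size=3=cap → OVERFLOW (fail)
8. dequeue(): size=2
9. dequeue(): size=1
10. enqueue(62): size=2
11. dequeue(): size=1
12. enqueue(59): size=2
13. enqueue(14): size=3
14. enqueue(41): size=3=cap → OVERFLOW (fail)
15. enqueue(38): size=3=cap → OVERFLOW (fail)

Answer: 6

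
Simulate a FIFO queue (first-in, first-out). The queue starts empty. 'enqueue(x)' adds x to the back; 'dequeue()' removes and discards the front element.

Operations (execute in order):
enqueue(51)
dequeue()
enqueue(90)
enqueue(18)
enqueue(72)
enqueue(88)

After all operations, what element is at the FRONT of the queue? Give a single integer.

Answer: 90

Derivation:
enqueue(51): queue = [51]
dequeue(): queue = []
enqueue(90): queue = [90]
enqueue(18): queue = [90, 18]
enqueue(72): queue = [90, 18, 72]
enqueue(88): queue = [90, 18, 72, 88]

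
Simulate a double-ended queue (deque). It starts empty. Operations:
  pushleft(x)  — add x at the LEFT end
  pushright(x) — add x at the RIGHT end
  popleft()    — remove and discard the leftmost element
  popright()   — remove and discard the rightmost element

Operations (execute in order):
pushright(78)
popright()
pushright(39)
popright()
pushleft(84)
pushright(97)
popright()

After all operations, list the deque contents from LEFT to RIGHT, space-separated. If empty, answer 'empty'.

Answer: 84

Derivation:
pushright(78): [78]
popright(): []
pushright(39): [39]
popright(): []
pushleft(84): [84]
pushright(97): [84, 97]
popright(): [84]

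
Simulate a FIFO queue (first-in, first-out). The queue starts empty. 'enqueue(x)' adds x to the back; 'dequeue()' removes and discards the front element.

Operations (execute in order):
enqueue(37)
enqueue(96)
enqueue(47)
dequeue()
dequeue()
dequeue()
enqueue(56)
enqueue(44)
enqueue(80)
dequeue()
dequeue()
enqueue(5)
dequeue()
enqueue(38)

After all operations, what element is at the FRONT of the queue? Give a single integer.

enqueue(37): queue = [37]
enqueue(96): queue = [37, 96]
enqueue(47): queue = [37, 96, 47]
dequeue(): queue = [96, 47]
dequeue(): queue = [47]
dequeue(): queue = []
enqueue(56): queue = [56]
enqueue(44): queue = [56, 44]
enqueue(80): queue = [56, 44, 80]
dequeue(): queue = [44, 80]
dequeue(): queue = [80]
enqueue(5): queue = [80, 5]
dequeue(): queue = [5]
enqueue(38): queue = [5, 38]

Answer: 5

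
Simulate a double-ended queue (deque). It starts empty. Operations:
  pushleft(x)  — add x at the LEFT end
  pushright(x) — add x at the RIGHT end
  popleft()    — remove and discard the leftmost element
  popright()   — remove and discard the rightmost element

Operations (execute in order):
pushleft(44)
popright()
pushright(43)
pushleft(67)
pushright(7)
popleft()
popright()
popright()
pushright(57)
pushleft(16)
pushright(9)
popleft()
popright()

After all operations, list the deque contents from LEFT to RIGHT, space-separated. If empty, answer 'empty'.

Answer: 57

Derivation:
pushleft(44): [44]
popright(): []
pushright(43): [43]
pushleft(67): [67, 43]
pushright(7): [67, 43, 7]
popleft(): [43, 7]
popright(): [43]
popright(): []
pushright(57): [57]
pushleft(16): [16, 57]
pushright(9): [16, 57, 9]
popleft(): [57, 9]
popright(): [57]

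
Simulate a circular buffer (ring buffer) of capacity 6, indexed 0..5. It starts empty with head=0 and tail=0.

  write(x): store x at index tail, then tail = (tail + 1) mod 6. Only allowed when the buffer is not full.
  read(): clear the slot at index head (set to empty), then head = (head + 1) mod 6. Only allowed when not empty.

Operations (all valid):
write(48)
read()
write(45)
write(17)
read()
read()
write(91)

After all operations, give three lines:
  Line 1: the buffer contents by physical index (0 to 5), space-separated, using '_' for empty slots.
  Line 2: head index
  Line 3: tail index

Answer: _ _ _ 91 _ _
3
4

Derivation:
write(48): buf=[48 _ _ _ _ _], head=0, tail=1, size=1
read(): buf=[_ _ _ _ _ _], head=1, tail=1, size=0
write(45): buf=[_ 45 _ _ _ _], head=1, tail=2, size=1
write(17): buf=[_ 45 17 _ _ _], head=1, tail=3, size=2
read(): buf=[_ _ 17 _ _ _], head=2, tail=3, size=1
read(): buf=[_ _ _ _ _ _], head=3, tail=3, size=0
write(91): buf=[_ _ _ 91 _ _], head=3, tail=4, size=1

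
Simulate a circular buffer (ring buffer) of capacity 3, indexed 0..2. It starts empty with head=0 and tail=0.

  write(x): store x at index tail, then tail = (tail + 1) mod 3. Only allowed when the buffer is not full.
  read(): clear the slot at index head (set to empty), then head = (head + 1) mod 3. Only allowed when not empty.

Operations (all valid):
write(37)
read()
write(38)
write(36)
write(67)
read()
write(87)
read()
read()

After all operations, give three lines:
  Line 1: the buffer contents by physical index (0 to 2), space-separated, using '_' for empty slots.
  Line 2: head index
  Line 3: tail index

Answer: _ 87 _
1
2

Derivation:
write(37): buf=[37 _ _], head=0, tail=1, size=1
read(): buf=[_ _ _], head=1, tail=1, size=0
write(38): buf=[_ 38 _], head=1, tail=2, size=1
write(36): buf=[_ 38 36], head=1, tail=0, size=2
write(67): buf=[67 38 36], head=1, tail=1, size=3
read(): buf=[67 _ 36], head=2, tail=1, size=2
write(87): buf=[67 87 36], head=2, tail=2, size=3
read(): buf=[67 87 _], head=0, tail=2, size=2
read(): buf=[_ 87 _], head=1, tail=2, size=1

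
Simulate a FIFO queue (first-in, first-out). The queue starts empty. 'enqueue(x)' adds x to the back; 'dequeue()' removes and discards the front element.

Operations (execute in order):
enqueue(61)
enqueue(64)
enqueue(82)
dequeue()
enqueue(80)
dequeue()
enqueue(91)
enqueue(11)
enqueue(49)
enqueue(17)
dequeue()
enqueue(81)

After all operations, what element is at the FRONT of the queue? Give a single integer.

Answer: 80

Derivation:
enqueue(61): queue = [61]
enqueue(64): queue = [61, 64]
enqueue(82): queue = [61, 64, 82]
dequeue(): queue = [64, 82]
enqueue(80): queue = [64, 82, 80]
dequeue(): queue = [82, 80]
enqueue(91): queue = [82, 80, 91]
enqueue(11): queue = [82, 80, 91, 11]
enqueue(49): queue = [82, 80, 91, 11, 49]
enqueue(17): queue = [82, 80, 91, 11, 49, 17]
dequeue(): queue = [80, 91, 11, 49, 17]
enqueue(81): queue = [80, 91, 11, 49, 17, 81]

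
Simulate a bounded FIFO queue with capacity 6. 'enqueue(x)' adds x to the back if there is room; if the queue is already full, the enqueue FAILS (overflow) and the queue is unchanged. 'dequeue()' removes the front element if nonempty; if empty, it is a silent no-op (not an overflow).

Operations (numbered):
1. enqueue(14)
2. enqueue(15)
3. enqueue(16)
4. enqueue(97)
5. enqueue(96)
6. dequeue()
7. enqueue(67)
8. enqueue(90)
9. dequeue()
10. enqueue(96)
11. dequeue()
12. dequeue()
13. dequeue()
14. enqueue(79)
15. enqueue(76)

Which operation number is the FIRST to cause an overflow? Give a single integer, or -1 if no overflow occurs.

Answer: -1

Derivation:
1. enqueue(14): size=1
2. enqueue(15): size=2
3. enqueue(16): size=3
4. enqueue(97): size=4
5. enqueue(96): size=5
6. dequeue(): size=4
7. enqueue(67): size=5
8. enqueue(90): size=6
9. dequeue(): size=5
10. enqueue(96): size=6
11. dequeue(): size=5
12. dequeue(): size=4
13. dequeue(): size=3
14. enqueue(79): size=4
15. enqueue(76): size=5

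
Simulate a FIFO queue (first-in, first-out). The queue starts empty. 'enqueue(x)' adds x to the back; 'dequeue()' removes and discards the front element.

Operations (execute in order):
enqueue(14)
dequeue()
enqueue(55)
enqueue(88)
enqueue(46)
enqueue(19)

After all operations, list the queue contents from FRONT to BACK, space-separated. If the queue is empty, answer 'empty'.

Answer: 55 88 46 19

Derivation:
enqueue(14): [14]
dequeue(): []
enqueue(55): [55]
enqueue(88): [55, 88]
enqueue(46): [55, 88, 46]
enqueue(19): [55, 88, 46, 19]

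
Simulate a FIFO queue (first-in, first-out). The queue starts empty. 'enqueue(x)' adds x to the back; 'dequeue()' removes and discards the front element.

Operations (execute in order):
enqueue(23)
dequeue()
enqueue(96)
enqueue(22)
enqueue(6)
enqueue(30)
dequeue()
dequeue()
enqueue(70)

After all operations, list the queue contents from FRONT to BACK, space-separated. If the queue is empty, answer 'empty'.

Answer: 6 30 70

Derivation:
enqueue(23): [23]
dequeue(): []
enqueue(96): [96]
enqueue(22): [96, 22]
enqueue(6): [96, 22, 6]
enqueue(30): [96, 22, 6, 30]
dequeue(): [22, 6, 30]
dequeue(): [6, 30]
enqueue(70): [6, 30, 70]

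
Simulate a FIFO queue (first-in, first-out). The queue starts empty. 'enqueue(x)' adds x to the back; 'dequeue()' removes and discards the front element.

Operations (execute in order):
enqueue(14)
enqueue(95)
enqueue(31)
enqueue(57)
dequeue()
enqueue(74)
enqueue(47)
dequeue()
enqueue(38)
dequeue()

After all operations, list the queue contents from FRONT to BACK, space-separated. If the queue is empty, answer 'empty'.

enqueue(14): [14]
enqueue(95): [14, 95]
enqueue(31): [14, 95, 31]
enqueue(57): [14, 95, 31, 57]
dequeue(): [95, 31, 57]
enqueue(74): [95, 31, 57, 74]
enqueue(47): [95, 31, 57, 74, 47]
dequeue(): [31, 57, 74, 47]
enqueue(38): [31, 57, 74, 47, 38]
dequeue(): [57, 74, 47, 38]

Answer: 57 74 47 38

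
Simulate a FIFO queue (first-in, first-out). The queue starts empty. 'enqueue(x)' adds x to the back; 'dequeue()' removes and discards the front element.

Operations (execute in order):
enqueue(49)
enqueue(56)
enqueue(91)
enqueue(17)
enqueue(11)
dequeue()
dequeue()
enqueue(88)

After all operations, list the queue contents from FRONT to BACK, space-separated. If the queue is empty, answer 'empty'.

Answer: 91 17 11 88

Derivation:
enqueue(49): [49]
enqueue(56): [49, 56]
enqueue(91): [49, 56, 91]
enqueue(17): [49, 56, 91, 17]
enqueue(11): [49, 56, 91, 17, 11]
dequeue(): [56, 91, 17, 11]
dequeue(): [91, 17, 11]
enqueue(88): [91, 17, 11, 88]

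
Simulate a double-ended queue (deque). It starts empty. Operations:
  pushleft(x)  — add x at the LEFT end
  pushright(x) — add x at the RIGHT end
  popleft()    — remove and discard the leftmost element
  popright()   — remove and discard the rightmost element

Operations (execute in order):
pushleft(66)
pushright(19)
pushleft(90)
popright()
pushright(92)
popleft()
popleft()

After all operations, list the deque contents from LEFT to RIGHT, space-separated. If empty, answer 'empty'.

pushleft(66): [66]
pushright(19): [66, 19]
pushleft(90): [90, 66, 19]
popright(): [90, 66]
pushright(92): [90, 66, 92]
popleft(): [66, 92]
popleft(): [92]

Answer: 92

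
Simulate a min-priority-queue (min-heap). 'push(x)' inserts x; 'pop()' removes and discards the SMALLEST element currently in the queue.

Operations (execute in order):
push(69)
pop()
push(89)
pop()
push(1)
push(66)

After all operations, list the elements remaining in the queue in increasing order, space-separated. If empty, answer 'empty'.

push(69): heap contents = [69]
pop() → 69: heap contents = []
push(89): heap contents = [89]
pop() → 89: heap contents = []
push(1): heap contents = [1]
push(66): heap contents = [1, 66]

Answer: 1 66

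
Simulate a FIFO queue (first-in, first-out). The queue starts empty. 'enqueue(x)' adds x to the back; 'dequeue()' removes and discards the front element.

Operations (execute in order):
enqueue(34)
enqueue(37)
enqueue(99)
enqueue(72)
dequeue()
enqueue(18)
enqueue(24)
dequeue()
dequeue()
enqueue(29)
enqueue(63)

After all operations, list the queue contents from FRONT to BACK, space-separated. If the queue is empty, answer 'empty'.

Answer: 72 18 24 29 63

Derivation:
enqueue(34): [34]
enqueue(37): [34, 37]
enqueue(99): [34, 37, 99]
enqueue(72): [34, 37, 99, 72]
dequeue(): [37, 99, 72]
enqueue(18): [37, 99, 72, 18]
enqueue(24): [37, 99, 72, 18, 24]
dequeue(): [99, 72, 18, 24]
dequeue(): [72, 18, 24]
enqueue(29): [72, 18, 24, 29]
enqueue(63): [72, 18, 24, 29, 63]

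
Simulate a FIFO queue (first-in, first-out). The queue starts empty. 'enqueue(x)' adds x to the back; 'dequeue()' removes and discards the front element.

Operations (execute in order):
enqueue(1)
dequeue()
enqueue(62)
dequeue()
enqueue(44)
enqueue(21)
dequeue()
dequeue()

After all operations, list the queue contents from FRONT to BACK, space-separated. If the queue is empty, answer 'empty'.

Answer: empty

Derivation:
enqueue(1): [1]
dequeue(): []
enqueue(62): [62]
dequeue(): []
enqueue(44): [44]
enqueue(21): [44, 21]
dequeue(): [21]
dequeue(): []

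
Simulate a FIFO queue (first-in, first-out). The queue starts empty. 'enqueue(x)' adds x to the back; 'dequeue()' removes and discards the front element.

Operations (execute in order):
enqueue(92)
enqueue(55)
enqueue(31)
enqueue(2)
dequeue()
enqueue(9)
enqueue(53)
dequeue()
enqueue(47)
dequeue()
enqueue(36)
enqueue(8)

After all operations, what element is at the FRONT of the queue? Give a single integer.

enqueue(92): queue = [92]
enqueue(55): queue = [92, 55]
enqueue(31): queue = [92, 55, 31]
enqueue(2): queue = [92, 55, 31, 2]
dequeue(): queue = [55, 31, 2]
enqueue(9): queue = [55, 31, 2, 9]
enqueue(53): queue = [55, 31, 2, 9, 53]
dequeue(): queue = [31, 2, 9, 53]
enqueue(47): queue = [31, 2, 9, 53, 47]
dequeue(): queue = [2, 9, 53, 47]
enqueue(36): queue = [2, 9, 53, 47, 36]
enqueue(8): queue = [2, 9, 53, 47, 36, 8]

Answer: 2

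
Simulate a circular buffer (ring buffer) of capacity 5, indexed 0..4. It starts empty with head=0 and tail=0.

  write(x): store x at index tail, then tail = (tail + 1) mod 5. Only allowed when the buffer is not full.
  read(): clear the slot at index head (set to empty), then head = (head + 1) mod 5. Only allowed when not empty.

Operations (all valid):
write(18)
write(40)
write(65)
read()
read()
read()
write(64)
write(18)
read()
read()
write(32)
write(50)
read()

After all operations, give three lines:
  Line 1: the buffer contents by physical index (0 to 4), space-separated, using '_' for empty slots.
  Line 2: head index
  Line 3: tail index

write(18): buf=[18 _ _ _ _], head=0, tail=1, size=1
write(40): buf=[18 40 _ _ _], head=0, tail=2, size=2
write(65): buf=[18 40 65 _ _], head=0, tail=3, size=3
read(): buf=[_ 40 65 _ _], head=1, tail=3, size=2
read(): buf=[_ _ 65 _ _], head=2, tail=3, size=1
read(): buf=[_ _ _ _ _], head=3, tail=3, size=0
write(64): buf=[_ _ _ 64 _], head=3, tail=4, size=1
write(18): buf=[_ _ _ 64 18], head=3, tail=0, size=2
read(): buf=[_ _ _ _ 18], head=4, tail=0, size=1
read(): buf=[_ _ _ _ _], head=0, tail=0, size=0
write(32): buf=[32 _ _ _ _], head=0, tail=1, size=1
write(50): buf=[32 50 _ _ _], head=0, tail=2, size=2
read(): buf=[_ 50 _ _ _], head=1, tail=2, size=1

Answer: _ 50 _ _ _
1
2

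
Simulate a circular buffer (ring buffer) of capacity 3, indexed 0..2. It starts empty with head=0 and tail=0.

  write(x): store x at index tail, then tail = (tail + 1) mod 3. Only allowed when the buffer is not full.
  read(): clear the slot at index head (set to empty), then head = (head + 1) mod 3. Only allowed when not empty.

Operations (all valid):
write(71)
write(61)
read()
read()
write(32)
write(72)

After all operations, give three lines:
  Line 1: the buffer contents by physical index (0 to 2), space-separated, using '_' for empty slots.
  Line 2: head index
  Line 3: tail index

write(71): buf=[71 _ _], head=0, tail=1, size=1
write(61): buf=[71 61 _], head=0, tail=2, size=2
read(): buf=[_ 61 _], head=1, tail=2, size=1
read(): buf=[_ _ _], head=2, tail=2, size=0
write(32): buf=[_ _ 32], head=2, tail=0, size=1
write(72): buf=[72 _ 32], head=2, tail=1, size=2

Answer: 72 _ 32
2
1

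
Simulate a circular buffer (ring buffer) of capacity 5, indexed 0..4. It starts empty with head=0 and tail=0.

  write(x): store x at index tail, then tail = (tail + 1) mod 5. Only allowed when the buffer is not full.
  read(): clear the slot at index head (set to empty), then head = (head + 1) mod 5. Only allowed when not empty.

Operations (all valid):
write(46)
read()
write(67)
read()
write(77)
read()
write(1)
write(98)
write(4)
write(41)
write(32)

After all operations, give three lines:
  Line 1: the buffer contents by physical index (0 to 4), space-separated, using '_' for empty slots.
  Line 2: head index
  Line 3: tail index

Answer: 4 41 32 1 98
3
3

Derivation:
write(46): buf=[46 _ _ _ _], head=0, tail=1, size=1
read(): buf=[_ _ _ _ _], head=1, tail=1, size=0
write(67): buf=[_ 67 _ _ _], head=1, tail=2, size=1
read(): buf=[_ _ _ _ _], head=2, tail=2, size=0
write(77): buf=[_ _ 77 _ _], head=2, tail=3, size=1
read(): buf=[_ _ _ _ _], head=3, tail=3, size=0
write(1): buf=[_ _ _ 1 _], head=3, tail=4, size=1
write(98): buf=[_ _ _ 1 98], head=3, tail=0, size=2
write(4): buf=[4 _ _ 1 98], head=3, tail=1, size=3
write(41): buf=[4 41 _ 1 98], head=3, tail=2, size=4
write(32): buf=[4 41 32 1 98], head=3, tail=3, size=5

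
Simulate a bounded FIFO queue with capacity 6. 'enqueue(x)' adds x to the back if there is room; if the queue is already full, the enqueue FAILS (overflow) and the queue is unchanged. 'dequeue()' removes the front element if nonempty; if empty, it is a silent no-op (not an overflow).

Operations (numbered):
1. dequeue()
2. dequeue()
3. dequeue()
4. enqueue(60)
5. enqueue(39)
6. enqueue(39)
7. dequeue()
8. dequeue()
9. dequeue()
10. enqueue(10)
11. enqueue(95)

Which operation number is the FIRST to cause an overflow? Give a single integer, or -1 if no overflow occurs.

1. dequeue(): empty, no-op, size=0
2. dequeue(): empty, no-op, size=0
3. dequeue(): empty, no-op, size=0
4. enqueue(60): size=1
5. enqueue(39): size=2
6. enqueue(39): size=3
7. dequeue(): size=2
8. dequeue(): size=1
9. dequeue(): size=0
10. enqueue(10): size=1
11. enqueue(95): size=2

Answer: -1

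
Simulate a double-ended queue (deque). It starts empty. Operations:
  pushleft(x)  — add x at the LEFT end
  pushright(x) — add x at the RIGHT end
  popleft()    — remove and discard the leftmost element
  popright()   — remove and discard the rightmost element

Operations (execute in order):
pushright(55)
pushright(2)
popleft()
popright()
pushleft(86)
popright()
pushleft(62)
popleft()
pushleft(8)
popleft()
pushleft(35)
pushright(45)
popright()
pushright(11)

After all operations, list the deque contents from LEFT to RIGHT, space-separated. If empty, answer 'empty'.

pushright(55): [55]
pushright(2): [55, 2]
popleft(): [2]
popright(): []
pushleft(86): [86]
popright(): []
pushleft(62): [62]
popleft(): []
pushleft(8): [8]
popleft(): []
pushleft(35): [35]
pushright(45): [35, 45]
popright(): [35]
pushright(11): [35, 11]

Answer: 35 11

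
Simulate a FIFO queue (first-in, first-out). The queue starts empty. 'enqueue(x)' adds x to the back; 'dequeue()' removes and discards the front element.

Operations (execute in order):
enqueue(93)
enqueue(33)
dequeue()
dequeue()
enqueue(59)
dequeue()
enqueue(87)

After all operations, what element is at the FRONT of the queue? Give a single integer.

enqueue(93): queue = [93]
enqueue(33): queue = [93, 33]
dequeue(): queue = [33]
dequeue(): queue = []
enqueue(59): queue = [59]
dequeue(): queue = []
enqueue(87): queue = [87]

Answer: 87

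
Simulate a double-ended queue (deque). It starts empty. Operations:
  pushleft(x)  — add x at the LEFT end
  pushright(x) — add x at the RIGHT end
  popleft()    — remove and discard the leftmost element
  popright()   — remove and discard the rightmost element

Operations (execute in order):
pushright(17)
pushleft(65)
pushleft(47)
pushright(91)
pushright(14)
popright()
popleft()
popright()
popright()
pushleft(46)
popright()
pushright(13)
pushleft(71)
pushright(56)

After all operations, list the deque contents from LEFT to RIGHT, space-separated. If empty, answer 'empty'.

pushright(17): [17]
pushleft(65): [65, 17]
pushleft(47): [47, 65, 17]
pushright(91): [47, 65, 17, 91]
pushright(14): [47, 65, 17, 91, 14]
popright(): [47, 65, 17, 91]
popleft(): [65, 17, 91]
popright(): [65, 17]
popright(): [65]
pushleft(46): [46, 65]
popright(): [46]
pushright(13): [46, 13]
pushleft(71): [71, 46, 13]
pushright(56): [71, 46, 13, 56]

Answer: 71 46 13 56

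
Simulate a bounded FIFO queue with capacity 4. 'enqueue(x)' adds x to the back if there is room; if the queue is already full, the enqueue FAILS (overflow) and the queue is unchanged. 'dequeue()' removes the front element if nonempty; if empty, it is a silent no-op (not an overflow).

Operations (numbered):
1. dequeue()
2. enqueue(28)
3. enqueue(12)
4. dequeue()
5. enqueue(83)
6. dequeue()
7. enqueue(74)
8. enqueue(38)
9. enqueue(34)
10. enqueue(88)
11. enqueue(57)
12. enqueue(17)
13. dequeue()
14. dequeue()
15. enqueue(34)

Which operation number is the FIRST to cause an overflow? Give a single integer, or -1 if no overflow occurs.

1. dequeue(): empty, no-op, size=0
2. enqueue(28): size=1
3. enqueue(12): size=2
4. dequeue(): size=1
5. enqueue(83): size=2
6. dequeue(): size=1
7. enqueue(74): size=2
8. enqueue(38): size=3
9. enqueue(34): size=4
10. enqueue(88): size=4=cap → OVERFLOW (fail)
11. enqueue(57): size=4=cap → OVERFLOW (fail)
12. enqueue(17): size=4=cap → OVERFLOW (fail)
13. dequeue(): size=3
14. dequeue(): size=2
15. enqueue(34): size=3

Answer: 10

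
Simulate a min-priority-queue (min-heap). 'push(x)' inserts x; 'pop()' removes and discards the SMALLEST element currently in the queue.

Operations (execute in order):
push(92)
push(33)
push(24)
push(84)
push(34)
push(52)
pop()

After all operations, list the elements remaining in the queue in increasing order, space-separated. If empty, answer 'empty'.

Answer: 33 34 52 84 92

Derivation:
push(92): heap contents = [92]
push(33): heap contents = [33, 92]
push(24): heap contents = [24, 33, 92]
push(84): heap contents = [24, 33, 84, 92]
push(34): heap contents = [24, 33, 34, 84, 92]
push(52): heap contents = [24, 33, 34, 52, 84, 92]
pop() → 24: heap contents = [33, 34, 52, 84, 92]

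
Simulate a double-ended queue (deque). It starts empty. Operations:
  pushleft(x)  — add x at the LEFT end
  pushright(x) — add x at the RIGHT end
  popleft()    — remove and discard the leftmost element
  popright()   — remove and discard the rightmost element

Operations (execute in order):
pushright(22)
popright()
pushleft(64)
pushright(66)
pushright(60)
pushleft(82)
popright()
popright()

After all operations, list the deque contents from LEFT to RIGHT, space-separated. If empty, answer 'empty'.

pushright(22): [22]
popright(): []
pushleft(64): [64]
pushright(66): [64, 66]
pushright(60): [64, 66, 60]
pushleft(82): [82, 64, 66, 60]
popright(): [82, 64, 66]
popright(): [82, 64]

Answer: 82 64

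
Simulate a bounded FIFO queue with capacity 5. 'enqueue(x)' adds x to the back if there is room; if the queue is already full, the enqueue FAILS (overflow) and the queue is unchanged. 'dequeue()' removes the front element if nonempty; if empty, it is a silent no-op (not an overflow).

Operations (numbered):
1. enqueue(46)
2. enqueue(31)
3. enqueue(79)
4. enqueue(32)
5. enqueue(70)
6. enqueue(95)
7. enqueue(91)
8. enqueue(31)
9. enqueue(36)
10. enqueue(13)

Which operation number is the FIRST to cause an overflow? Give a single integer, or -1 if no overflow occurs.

Answer: 6

Derivation:
1. enqueue(46): size=1
2. enqueue(31): size=2
3. enqueue(79): size=3
4. enqueue(32): size=4
5. enqueue(70): size=5
6. enqueue(95): size=5=cap → OVERFLOW (fail)
7. enqueue(91): size=5=cap → OVERFLOW (fail)
8. enqueue(31): size=5=cap → OVERFLOW (fail)
9. enqueue(36): size=5=cap → OVERFLOW (fail)
10. enqueue(13): size=5=cap → OVERFLOW (fail)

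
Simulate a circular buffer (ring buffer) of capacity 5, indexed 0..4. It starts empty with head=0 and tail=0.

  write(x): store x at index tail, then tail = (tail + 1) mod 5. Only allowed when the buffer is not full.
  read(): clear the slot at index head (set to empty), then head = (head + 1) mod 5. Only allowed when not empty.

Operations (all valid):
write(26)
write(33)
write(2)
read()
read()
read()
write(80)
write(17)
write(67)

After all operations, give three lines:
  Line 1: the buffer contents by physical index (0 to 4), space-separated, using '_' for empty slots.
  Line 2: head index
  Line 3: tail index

Answer: 67 _ _ 80 17
3
1

Derivation:
write(26): buf=[26 _ _ _ _], head=0, tail=1, size=1
write(33): buf=[26 33 _ _ _], head=0, tail=2, size=2
write(2): buf=[26 33 2 _ _], head=0, tail=3, size=3
read(): buf=[_ 33 2 _ _], head=1, tail=3, size=2
read(): buf=[_ _ 2 _ _], head=2, tail=3, size=1
read(): buf=[_ _ _ _ _], head=3, tail=3, size=0
write(80): buf=[_ _ _ 80 _], head=3, tail=4, size=1
write(17): buf=[_ _ _ 80 17], head=3, tail=0, size=2
write(67): buf=[67 _ _ 80 17], head=3, tail=1, size=3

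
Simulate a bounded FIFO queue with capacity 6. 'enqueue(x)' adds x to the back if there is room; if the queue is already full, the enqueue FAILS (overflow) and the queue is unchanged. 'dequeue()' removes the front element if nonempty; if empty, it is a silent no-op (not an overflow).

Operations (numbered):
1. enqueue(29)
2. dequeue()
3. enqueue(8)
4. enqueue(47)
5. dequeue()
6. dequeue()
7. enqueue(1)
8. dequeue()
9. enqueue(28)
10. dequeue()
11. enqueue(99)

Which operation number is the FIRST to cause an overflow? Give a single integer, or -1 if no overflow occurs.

1. enqueue(29): size=1
2. dequeue(): size=0
3. enqueue(8): size=1
4. enqueue(47): size=2
5. dequeue(): size=1
6. dequeue(): size=0
7. enqueue(1): size=1
8. dequeue(): size=0
9. enqueue(28): size=1
10. dequeue(): size=0
11. enqueue(99): size=1

Answer: -1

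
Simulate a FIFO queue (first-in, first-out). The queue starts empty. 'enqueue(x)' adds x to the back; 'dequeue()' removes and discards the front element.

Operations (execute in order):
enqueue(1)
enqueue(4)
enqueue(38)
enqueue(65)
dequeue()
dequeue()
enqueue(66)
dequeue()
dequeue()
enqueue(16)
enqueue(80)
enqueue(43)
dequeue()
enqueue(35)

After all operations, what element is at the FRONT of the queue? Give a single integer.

Answer: 16

Derivation:
enqueue(1): queue = [1]
enqueue(4): queue = [1, 4]
enqueue(38): queue = [1, 4, 38]
enqueue(65): queue = [1, 4, 38, 65]
dequeue(): queue = [4, 38, 65]
dequeue(): queue = [38, 65]
enqueue(66): queue = [38, 65, 66]
dequeue(): queue = [65, 66]
dequeue(): queue = [66]
enqueue(16): queue = [66, 16]
enqueue(80): queue = [66, 16, 80]
enqueue(43): queue = [66, 16, 80, 43]
dequeue(): queue = [16, 80, 43]
enqueue(35): queue = [16, 80, 43, 35]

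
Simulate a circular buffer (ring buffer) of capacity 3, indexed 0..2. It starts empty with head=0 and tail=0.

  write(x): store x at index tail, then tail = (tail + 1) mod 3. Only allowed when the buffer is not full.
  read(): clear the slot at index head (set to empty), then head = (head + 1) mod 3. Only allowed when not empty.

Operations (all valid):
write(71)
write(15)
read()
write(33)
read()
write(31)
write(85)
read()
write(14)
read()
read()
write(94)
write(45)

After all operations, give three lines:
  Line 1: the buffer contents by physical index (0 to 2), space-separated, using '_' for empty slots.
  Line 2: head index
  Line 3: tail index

Answer: 94 45 14
2
2

Derivation:
write(71): buf=[71 _ _], head=0, tail=1, size=1
write(15): buf=[71 15 _], head=0, tail=2, size=2
read(): buf=[_ 15 _], head=1, tail=2, size=1
write(33): buf=[_ 15 33], head=1, tail=0, size=2
read(): buf=[_ _ 33], head=2, tail=0, size=1
write(31): buf=[31 _ 33], head=2, tail=1, size=2
write(85): buf=[31 85 33], head=2, tail=2, size=3
read(): buf=[31 85 _], head=0, tail=2, size=2
write(14): buf=[31 85 14], head=0, tail=0, size=3
read(): buf=[_ 85 14], head=1, tail=0, size=2
read(): buf=[_ _ 14], head=2, tail=0, size=1
write(94): buf=[94 _ 14], head=2, tail=1, size=2
write(45): buf=[94 45 14], head=2, tail=2, size=3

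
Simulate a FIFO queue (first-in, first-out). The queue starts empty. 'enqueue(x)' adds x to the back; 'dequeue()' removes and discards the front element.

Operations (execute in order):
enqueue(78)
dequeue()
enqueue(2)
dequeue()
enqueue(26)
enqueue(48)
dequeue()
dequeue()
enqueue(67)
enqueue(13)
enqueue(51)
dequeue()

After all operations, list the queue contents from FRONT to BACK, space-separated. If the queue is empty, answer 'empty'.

enqueue(78): [78]
dequeue(): []
enqueue(2): [2]
dequeue(): []
enqueue(26): [26]
enqueue(48): [26, 48]
dequeue(): [48]
dequeue(): []
enqueue(67): [67]
enqueue(13): [67, 13]
enqueue(51): [67, 13, 51]
dequeue(): [13, 51]

Answer: 13 51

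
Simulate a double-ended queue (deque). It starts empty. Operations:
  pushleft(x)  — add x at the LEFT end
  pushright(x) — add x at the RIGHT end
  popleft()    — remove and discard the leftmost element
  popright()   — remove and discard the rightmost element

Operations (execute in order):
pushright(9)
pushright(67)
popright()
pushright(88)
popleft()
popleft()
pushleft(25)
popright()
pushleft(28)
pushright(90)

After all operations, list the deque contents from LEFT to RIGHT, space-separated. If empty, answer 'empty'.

pushright(9): [9]
pushright(67): [9, 67]
popright(): [9]
pushright(88): [9, 88]
popleft(): [88]
popleft(): []
pushleft(25): [25]
popright(): []
pushleft(28): [28]
pushright(90): [28, 90]

Answer: 28 90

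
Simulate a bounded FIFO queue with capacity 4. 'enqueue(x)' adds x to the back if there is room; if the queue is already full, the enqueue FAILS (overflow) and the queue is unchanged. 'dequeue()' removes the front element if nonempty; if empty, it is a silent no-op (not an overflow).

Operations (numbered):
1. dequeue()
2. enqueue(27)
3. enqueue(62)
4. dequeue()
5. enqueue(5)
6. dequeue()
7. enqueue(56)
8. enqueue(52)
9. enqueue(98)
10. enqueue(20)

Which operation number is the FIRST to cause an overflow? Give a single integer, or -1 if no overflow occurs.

Answer: 10

Derivation:
1. dequeue(): empty, no-op, size=0
2. enqueue(27): size=1
3. enqueue(62): size=2
4. dequeue(): size=1
5. enqueue(5): size=2
6. dequeue(): size=1
7. enqueue(56): size=2
8. enqueue(52): size=3
9. enqueue(98): size=4
10. enqueue(20): size=4=cap → OVERFLOW (fail)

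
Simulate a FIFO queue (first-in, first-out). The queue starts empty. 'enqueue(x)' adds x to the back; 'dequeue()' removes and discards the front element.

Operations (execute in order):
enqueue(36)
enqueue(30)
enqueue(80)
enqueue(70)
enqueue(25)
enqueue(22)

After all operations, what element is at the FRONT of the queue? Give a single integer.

enqueue(36): queue = [36]
enqueue(30): queue = [36, 30]
enqueue(80): queue = [36, 30, 80]
enqueue(70): queue = [36, 30, 80, 70]
enqueue(25): queue = [36, 30, 80, 70, 25]
enqueue(22): queue = [36, 30, 80, 70, 25, 22]

Answer: 36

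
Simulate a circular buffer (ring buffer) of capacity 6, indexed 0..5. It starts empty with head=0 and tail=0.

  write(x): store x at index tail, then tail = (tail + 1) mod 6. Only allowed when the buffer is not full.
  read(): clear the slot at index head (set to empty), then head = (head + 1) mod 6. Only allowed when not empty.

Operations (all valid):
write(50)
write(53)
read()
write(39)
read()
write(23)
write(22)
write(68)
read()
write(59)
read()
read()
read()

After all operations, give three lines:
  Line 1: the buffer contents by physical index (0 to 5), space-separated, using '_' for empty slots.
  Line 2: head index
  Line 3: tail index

write(50): buf=[50 _ _ _ _ _], head=0, tail=1, size=1
write(53): buf=[50 53 _ _ _ _], head=0, tail=2, size=2
read(): buf=[_ 53 _ _ _ _], head=1, tail=2, size=1
write(39): buf=[_ 53 39 _ _ _], head=1, tail=3, size=2
read(): buf=[_ _ 39 _ _ _], head=2, tail=3, size=1
write(23): buf=[_ _ 39 23 _ _], head=2, tail=4, size=2
write(22): buf=[_ _ 39 23 22 _], head=2, tail=5, size=3
write(68): buf=[_ _ 39 23 22 68], head=2, tail=0, size=4
read(): buf=[_ _ _ 23 22 68], head=3, tail=0, size=3
write(59): buf=[59 _ _ 23 22 68], head=3, tail=1, size=4
read(): buf=[59 _ _ _ 22 68], head=4, tail=1, size=3
read(): buf=[59 _ _ _ _ 68], head=5, tail=1, size=2
read(): buf=[59 _ _ _ _ _], head=0, tail=1, size=1

Answer: 59 _ _ _ _ _
0
1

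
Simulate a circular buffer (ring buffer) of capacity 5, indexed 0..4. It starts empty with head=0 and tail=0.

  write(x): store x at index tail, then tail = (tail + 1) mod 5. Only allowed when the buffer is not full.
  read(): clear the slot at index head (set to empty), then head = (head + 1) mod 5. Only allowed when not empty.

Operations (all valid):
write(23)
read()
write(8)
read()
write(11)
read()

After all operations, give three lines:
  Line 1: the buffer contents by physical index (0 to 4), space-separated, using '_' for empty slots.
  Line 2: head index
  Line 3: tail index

Answer: _ _ _ _ _
3
3

Derivation:
write(23): buf=[23 _ _ _ _], head=0, tail=1, size=1
read(): buf=[_ _ _ _ _], head=1, tail=1, size=0
write(8): buf=[_ 8 _ _ _], head=1, tail=2, size=1
read(): buf=[_ _ _ _ _], head=2, tail=2, size=0
write(11): buf=[_ _ 11 _ _], head=2, tail=3, size=1
read(): buf=[_ _ _ _ _], head=3, tail=3, size=0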